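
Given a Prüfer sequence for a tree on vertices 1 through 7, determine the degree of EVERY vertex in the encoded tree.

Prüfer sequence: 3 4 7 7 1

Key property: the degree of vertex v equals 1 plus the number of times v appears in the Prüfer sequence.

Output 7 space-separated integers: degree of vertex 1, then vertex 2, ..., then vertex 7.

p_1 = 3: count[3] becomes 1
p_2 = 4: count[4] becomes 1
p_3 = 7: count[7] becomes 1
p_4 = 7: count[7] becomes 2
p_5 = 1: count[1] becomes 1
Degrees (1 + count): deg[1]=1+1=2, deg[2]=1+0=1, deg[3]=1+1=2, deg[4]=1+1=2, deg[5]=1+0=1, deg[6]=1+0=1, deg[7]=1+2=3

Answer: 2 1 2 2 1 1 3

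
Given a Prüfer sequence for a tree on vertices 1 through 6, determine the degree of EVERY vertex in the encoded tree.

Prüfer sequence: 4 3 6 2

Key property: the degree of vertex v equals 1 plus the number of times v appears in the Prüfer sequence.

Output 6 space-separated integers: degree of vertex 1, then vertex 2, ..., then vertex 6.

p_1 = 4: count[4] becomes 1
p_2 = 3: count[3] becomes 1
p_3 = 6: count[6] becomes 1
p_4 = 2: count[2] becomes 1
Degrees (1 + count): deg[1]=1+0=1, deg[2]=1+1=2, deg[3]=1+1=2, deg[4]=1+1=2, deg[5]=1+0=1, deg[6]=1+1=2

Answer: 1 2 2 2 1 2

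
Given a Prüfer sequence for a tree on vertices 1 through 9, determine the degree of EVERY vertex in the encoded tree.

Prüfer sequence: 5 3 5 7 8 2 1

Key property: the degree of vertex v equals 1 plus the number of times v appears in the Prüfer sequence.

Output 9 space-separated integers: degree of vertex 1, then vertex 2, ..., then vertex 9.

p_1 = 5: count[5] becomes 1
p_2 = 3: count[3] becomes 1
p_3 = 5: count[5] becomes 2
p_4 = 7: count[7] becomes 1
p_5 = 8: count[8] becomes 1
p_6 = 2: count[2] becomes 1
p_7 = 1: count[1] becomes 1
Degrees (1 + count): deg[1]=1+1=2, deg[2]=1+1=2, deg[3]=1+1=2, deg[4]=1+0=1, deg[5]=1+2=3, deg[6]=1+0=1, deg[7]=1+1=2, deg[8]=1+1=2, deg[9]=1+0=1

Answer: 2 2 2 1 3 1 2 2 1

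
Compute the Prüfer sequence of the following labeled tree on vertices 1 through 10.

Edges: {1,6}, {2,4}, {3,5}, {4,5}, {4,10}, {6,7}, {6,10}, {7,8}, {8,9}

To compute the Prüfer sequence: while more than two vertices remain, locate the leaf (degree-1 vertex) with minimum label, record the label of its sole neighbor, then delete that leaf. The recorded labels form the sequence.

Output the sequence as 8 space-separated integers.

Step 1: leaves = {1,2,3,9}. Remove smallest leaf 1, emit neighbor 6.
Step 2: leaves = {2,3,9}. Remove smallest leaf 2, emit neighbor 4.
Step 3: leaves = {3,9}. Remove smallest leaf 3, emit neighbor 5.
Step 4: leaves = {5,9}. Remove smallest leaf 5, emit neighbor 4.
Step 5: leaves = {4,9}. Remove smallest leaf 4, emit neighbor 10.
Step 6: leaves = {9,10}. Remove smallest leaf 9, emit neighbor 8.
Step 7: leaves = {8,10}. Remove smallest leaf 8, emit neighbor 7.
Step 8: leaves = {7,10}. Remove smallest leaf 7, emit neighbor 6.
Done: 2 vertices remain (6, 10). Sequence = [6 4 5 4 10 8 7 6]

Answer: 6 4 5 4 10 8 7 6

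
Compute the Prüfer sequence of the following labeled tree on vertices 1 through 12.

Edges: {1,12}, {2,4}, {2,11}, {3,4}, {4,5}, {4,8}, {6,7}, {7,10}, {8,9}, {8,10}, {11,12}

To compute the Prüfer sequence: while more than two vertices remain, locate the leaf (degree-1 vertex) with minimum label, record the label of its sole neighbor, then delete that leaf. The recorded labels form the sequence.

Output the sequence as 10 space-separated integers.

Answer: 12 4 4 7 10 8 8 4 2 11

Derivation:
Step 1: leaves = {1,3,5,6,9}. Remove smallest leaf 1, emit neighbor 12.
Step 2: leaves = {3,5,6,9,12}. Remove smallest leaf 3, emit neighbor 4.
Step 3: leaves = {5,6,9,12}. Remove smallest leaf 5, emit neighbor 4.
Step 4: leaves = {6,9,12}. Remove smallest leaf 6, emit neighbor 7.
Step 5: leaves = {7,9,12}. Remove smallest leaf 7, emit neighbor 10.
Step 6: leaves = {9,10,12}. Remove smallest leaf 9, emit neighbor 8.
Step 7: leaves = {10,12}. Remove smallest leaf 10, emit neighbor 8.
Step 8: leaves = {8,12}. Remove smallest leaf 8, emit neighbor 4.
Step 9: leaves = {4,12}. Remove smallest leaf 4, emit neighbor 2.
Step 10: leaves = {2,12}. Remove smallest leaf 2, emit neighbor 11.
Done: 2 vertices remain (11, 12). Sequence = [12 4 4 7 10 8 8 4 2 11]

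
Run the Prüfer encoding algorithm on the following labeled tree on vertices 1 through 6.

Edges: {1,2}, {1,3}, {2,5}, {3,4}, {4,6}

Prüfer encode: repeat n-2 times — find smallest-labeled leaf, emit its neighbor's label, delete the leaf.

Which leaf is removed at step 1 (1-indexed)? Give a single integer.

Step 1: current leaves = {5,6}. Remove leaf 5 (neighbor: 2).

Answer: 5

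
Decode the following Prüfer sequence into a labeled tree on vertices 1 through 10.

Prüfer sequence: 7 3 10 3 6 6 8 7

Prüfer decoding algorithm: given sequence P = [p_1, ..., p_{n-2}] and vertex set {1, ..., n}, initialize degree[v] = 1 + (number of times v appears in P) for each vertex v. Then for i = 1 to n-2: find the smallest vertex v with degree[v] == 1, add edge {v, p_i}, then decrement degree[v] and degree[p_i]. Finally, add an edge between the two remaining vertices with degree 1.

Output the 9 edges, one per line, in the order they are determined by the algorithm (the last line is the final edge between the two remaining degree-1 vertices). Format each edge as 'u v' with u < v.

Answer: 1 7
2 3
4 10
3 5
3 6
6 9
6 8
7 8
7 10

Derivation:
Initial degrees: {1:1, 2:1, 3:3, 4:1, 5:1, 6:3, 7:3, 8:2, 9:1, 10:2}
Step 1: smallest deg-1 vertex = 1, p_1 = 7. Add edge {1,7}. Now deg[1]=0, deg[7]=2.
Step 2: smallest deg-1 vertex = 2, p_2 = 3. Add edge {2,3}. Now deg[2]=0, deg[3]=2.
Step 3: smallest deg-1 vertex = 4, p_3 = 10. Add edge {4,10}. Now deg[4]=0, deg[10]=1.
Step 4: smallest deg-1 vertex = 5, p_4 = 3. Add edge {3,5}. Now deg[5]=0, deg[3]=1.
Step 5: smallest deg-1 vertex = 3, p_5 = 6. Add edge {3,6}. Now deg[3]=0, deg[6]=2.
Step 6: smallest deg-1 vertex = 9, p_6 = 6. Add edge {6,9}. Now deg[9]=0, deg[6]=1.
Step 7: smallest deg-1 vertex = 6, p_7 = 8. Add edge {6,8}. Now deg[6]=0, deg[8]=1.
Step 8: smallest deg-1 vertex = 8, p_8 = 7. Add edge {7,8}. Now deg[8]=0, deg[7]=1.
Final: two remaining deg-1 vertices are 7, 10. Add edge {7,10}.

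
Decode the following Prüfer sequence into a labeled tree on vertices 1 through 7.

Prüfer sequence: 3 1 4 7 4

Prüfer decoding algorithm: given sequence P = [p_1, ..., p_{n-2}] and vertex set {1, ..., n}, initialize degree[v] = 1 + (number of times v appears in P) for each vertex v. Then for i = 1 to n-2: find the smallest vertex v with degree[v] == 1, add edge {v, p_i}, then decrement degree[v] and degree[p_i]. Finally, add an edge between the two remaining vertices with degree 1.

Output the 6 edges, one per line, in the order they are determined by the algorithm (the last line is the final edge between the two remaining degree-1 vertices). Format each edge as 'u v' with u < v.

Answer: 2 3
1 3
1 4
5 7
4 6
4 7

Derivation:
Initial degrees: {1:2, 2:1, 3:2, 4:3, 5:1, 6:1, 7:2}
Step 1: smallest deg-1 vertex = 2, p_1 = 3. Add edge {2,3}. Now deg[2]=0, deg[3]=1.
Step 2: smallest deg-1 vertex = 3, p_2 = 1. Add edge {1,3}. Now deg[3]=0, deg[1]=1.
Step 3: smallest deg-1 vertex = 1, p_3 = 4. Add edge {1,4}. Now deg[1]=0, deg[4]=2.
Step 4: smallest deg-1 vertex = 5, p_4 = 7. Add edge {5,7}. Now deg[5]=0, deg[7]=1.
Step 5: smallest deg-1 vertex = 6, p_5 = 4. Add edge {4,6}. Now deg[6]=0, deg[4]=1.
Final: two remaining deg-1 vertices are 4, 7. Add edge {4,7}.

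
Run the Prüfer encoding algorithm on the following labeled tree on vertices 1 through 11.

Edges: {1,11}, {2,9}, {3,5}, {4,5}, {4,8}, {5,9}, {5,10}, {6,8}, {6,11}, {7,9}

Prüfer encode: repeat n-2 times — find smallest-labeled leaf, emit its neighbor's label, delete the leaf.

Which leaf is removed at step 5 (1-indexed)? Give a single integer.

Step 1: current leaves = {1,2,3,7,10}. Remove leaf 1 (neighbor: 11).
Step 2: current leaves = {2,3,7,10,11}. Remove leaf 2 (neighbor: 9).
Step 3: current leaves = {3,7,10,11}. Remove leaf 3 (neighbor: 5).
Step 4: current leaves = {7,10,11}. Remove leaf 7 (neighbor: 9).
Step 5: current leaves = {9,10,11}. Remove leaf 9 (neighbor: 5).

Answer: 9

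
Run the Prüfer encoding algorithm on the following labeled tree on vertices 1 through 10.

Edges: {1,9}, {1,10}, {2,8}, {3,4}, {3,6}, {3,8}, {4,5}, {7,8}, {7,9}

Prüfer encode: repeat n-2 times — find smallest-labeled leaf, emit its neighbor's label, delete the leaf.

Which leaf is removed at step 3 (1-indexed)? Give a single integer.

Step 1: current leaves = {2,5,6,10}. Remove leaf 2 (neighbor: 8).
Step 2: current leaves = {5,6,10}. Remove leaf 5 (neighbor: 4).
Step 3: current leaves = {4,6,10}. Remove leaf 4 (neighbor: 3).

Answer: 4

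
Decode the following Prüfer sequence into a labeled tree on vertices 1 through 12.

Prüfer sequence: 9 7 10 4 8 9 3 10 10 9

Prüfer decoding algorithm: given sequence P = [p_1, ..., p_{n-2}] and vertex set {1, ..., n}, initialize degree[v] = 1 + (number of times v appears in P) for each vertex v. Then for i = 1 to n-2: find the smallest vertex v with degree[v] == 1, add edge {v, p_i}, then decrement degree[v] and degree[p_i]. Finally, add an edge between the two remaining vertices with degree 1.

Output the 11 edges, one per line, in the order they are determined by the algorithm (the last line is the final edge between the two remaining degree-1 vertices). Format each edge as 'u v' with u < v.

Initial degrees: {1:1, 2:1, 3:2, 4:2, 5:1, 6:1, 7:2, 8:2, 9:4, 10:4, 11:1, 12:1}
Step 1: smallest deg-1 vertex = 1, p_1 = 9. Add edge {1,9}. Now deg[1]=0, deg[9]=3.
Step 2: smallest deg-1 vertex = 2, p_2 = 7. Add edge {2,7}. Now deg[2]=0, deg[7]=1.
Step 3: smallest deg-1 vertex = 5, p_3 = 10. Add edge {5,10}. Now deg[5]=0, deg[10]=3.
Step 4: smallest deg-1 vertex = 6, p_4 = 4. Add edge {4,6}. Now deg[6]=0, deg[4]=1.
Step 5: smallest deg-1 vertex = 4, p_5 = 8. Add edge {4,8}. Now deg[4]=0, deg[8]=1.
Step 6: smallest deg-1 vertex = 7, p_6 = 9. Add edge {7,9}. Now deg[7]=0, deg[9]=2.
Step 7: smallest deg-1 vertex = 8, p_7 = 3. Add edge {3,8}. Now deg[8]=0, deg[3]=1.
Step 8: smallest deg-1 vertex = 3, p_8 = 10. Add edge {3,10}. Now deg[3]=0, deg[10]=2.
Step 9: smallest deg-1 vertex = 11, p_9 = 10. Add edge {10,11}. Now deg[11]=0, deg[10]=1.
Step 10: smallest deg-1 vertex = 10, p_10 = 9. Add edge {9,10}. Now deg[10]=0, deg[9]=1.
Final: two remaining deg-1 vertices are 9, 12. Add edge {9,12}.

Answer: 1 9
2 7
5 10
4 6
4 8
7 9
3 8
3 10
10 11
9 10
9 12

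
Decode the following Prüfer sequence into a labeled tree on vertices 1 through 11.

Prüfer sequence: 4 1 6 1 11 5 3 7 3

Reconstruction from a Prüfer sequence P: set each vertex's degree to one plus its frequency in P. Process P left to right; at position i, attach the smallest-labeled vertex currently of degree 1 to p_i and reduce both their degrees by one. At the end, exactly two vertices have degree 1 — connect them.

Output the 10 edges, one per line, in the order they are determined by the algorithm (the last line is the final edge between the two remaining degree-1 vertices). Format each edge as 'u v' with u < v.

Initial degrees: {1:3, 2:1, 3:3, 4:2, 5:2, 6:2, 7:2, 8:1, 9:1, 10:1, 11:2}
Step 1: smallest deg-1 vertex = 2, p_1 = 4. Add edge {2,4}. Now deg[2]=0, deg[4]=1.
Step 2: smallest deg-1 vertex = 4, p_2 = 1. Add edge {1,4}. Now deg[4]=0, deg[1]=2.
Step 3: smallest deg-1 vertex = 8, p_3 = 6. Add edge {6,8}. Now deg[8]=0, deg[6]=1.
Step 4: smallest deg-1 vertex = 6, p_4 = 1. Add edge {1,6}. Now deg[6]=0, deg[1]=1.
Step 5: smallest deg-1 vertex = 1, p_5 = 11. Add edge {1,11}. Now deg[1]=0, deg[11]=1.
Step 6: smallest deg-1 vertex = 9, p_6 = 5. Add edge {5,9}. Now deg[9]=0, deg[5]=1.
Step 7: smallest deg-1 vertex = 5, p_7 = 3. Add edge {3,5}. Now deg[5]=0, deg[3]=2.
Step 8: smallest deg-1 vertex = 10, p_8 = 7. Add edge {7,10}. Now deg[10]=0, deg[7]=1.
Step 9: smallest deg-1 vertex = 7, p_9 = 3. Add edge {3,7}. Now deg[7]=0, deg[3]=1.
Final: two remaining deg-1 vertices are 3, 11. Add edge {3,11}.

Answer: 2 4
1 4
6 8
1 6
1 11
5 9
3 5
7 10
3 7
3 11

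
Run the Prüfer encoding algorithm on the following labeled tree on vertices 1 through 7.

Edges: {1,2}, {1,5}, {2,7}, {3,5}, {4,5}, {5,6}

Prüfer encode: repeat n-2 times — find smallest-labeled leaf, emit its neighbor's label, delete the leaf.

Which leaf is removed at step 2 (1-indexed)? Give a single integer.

Step 1: current leaves = {3,4,6,7}. Remove leaf 3 (neighbor: 5).
Step 2: current leaves = {4,6,7}. Remove leaf 4 (neighbor: 5).

Answer: 4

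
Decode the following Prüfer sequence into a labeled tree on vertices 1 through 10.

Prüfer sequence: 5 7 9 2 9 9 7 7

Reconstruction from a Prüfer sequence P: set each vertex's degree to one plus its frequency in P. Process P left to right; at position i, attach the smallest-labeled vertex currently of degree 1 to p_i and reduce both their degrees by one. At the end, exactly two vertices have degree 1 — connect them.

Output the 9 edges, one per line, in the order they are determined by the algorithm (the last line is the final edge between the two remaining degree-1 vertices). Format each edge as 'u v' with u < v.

Answer: 1 5
3 7
4 9
2 5
2 9
6 9
7 8
7 9
7 10

Derivation:
Initial degrees: {1:1, 2:2, 3:1, 4:1, 5:2, 6:1, 7:4, 8:1, 9:4, 10:1}
Step 1: smallest deg-1 vertex = 1, p_1 = 5. Add edge {1,5}. Now deg[1]=0, deg[5]=1.
Step 2: smallest deg-1 vertex = 3, p_2 = 7. Add edge {3,7}. Now deg[3]=0, deg[7]=3.
Step 3: smallest deg-1 vertex = 4, p_3 = 9. Add edge {4,9}. Now deg[4]=0, deg[9]=3.
Step 4: smallest deg-1 vertex = 5, p_4 = 2. Add edge {2,5}. Now deg[5]=0, deg[2]=1.
Step 5: smallest deg-1 vertex = 2, p_5 = 9. Add edge {2,9}. Now deg[2]=0, deg[9]=2.
Step 6: smallest deg-1 vertex = 6, p_6 = 9. Add edge {6,9}. Now deg[6]=0, deg[9]=1.
Step 7: smallest deg-1 vertex = 8, p_7 = 7. Add edge {7,8}. Now deg[8]=0, deg[7]=2.
Step 8: smallest deg-1 vertex = 9, p_8 = 7. Add edge {7,9}. Now deg[9]=0, deg[7]=1.
Final: two remaining deg-1 vertices are 7, 10. Add edge {7,10}.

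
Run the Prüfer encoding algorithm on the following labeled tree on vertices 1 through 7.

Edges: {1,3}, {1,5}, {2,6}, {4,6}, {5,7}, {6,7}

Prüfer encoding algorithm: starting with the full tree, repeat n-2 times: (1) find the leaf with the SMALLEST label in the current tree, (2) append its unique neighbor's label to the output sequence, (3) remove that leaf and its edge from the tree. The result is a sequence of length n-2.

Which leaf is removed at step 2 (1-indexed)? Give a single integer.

Step 1: current leaves = {2,3,4}. Remove leaf 2 (neighbor: 6).
Step 2: current leaves = {3,4}. Remove leaf 3 (neighbor: 1).

Answer: 3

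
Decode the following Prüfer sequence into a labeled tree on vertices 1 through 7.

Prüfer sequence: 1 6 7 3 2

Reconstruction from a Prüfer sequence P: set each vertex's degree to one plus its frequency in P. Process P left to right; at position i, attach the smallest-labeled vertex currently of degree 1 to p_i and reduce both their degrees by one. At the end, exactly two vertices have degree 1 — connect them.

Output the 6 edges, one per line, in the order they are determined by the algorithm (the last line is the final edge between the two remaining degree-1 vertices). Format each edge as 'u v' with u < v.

Initial degrees: {1:2, 2:2, 3:2, 4:1, 5:1, 6:2, 7:2}
Step 1: smallest deg-1 vertex = 4, p_1 = 1. Add edge {1,4}. Now deg[4]=0, deg[1]=1.
Step 2: smallest deg-1 vertex = 1, p_2 = 6. Add edge {1,6}. Now deg[1]=0, deg[6]=1.
Step 3: smallest deg-1 vertex = 5, p_3 = 7. Add edge {5,7}. Now deg[5]=0, deg[7]=1.
Step 4: smallest deg-1 vertex = 6, p_4 = 3. Add edge {3,6}. Now deg[6]=0, deg[3]=1.
Step 5: smallest deg-1 vertex = 3, p_5 = 2. Add edge {2,3}. Now deg[3]=0, deg[2]=1.
Final: two remaining deg-1 vertices are 2, 7. Add edge {2,7}.

Answer: 1 4
1 6
5 7
3 6
2 3
2 7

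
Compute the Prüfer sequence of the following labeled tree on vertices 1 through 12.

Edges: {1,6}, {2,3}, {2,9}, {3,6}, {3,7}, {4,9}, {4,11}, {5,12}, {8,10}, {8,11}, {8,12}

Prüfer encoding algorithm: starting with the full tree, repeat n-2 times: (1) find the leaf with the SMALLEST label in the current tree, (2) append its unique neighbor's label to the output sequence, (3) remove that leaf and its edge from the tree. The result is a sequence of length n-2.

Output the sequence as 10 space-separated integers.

Step 1: leaves = {1,5,7,10}. Remove smallest leaf 1, emit neighbor 6.
Step 2: leaves = {5,6,7,10}. Remove smallest leaf 5, emit neighbor 12.
Step 3: leaves = {6,7,10,12}. Remove smallest leaf 6, emit neighbor 3.
Step 4: leaves = {7,10,12}. Remove smallest leaf 7, emit neighbor 3.
Step 5: leaves = {3,10,12}. Remove smallest leaf 3, emit neighbor 2.
Step 6: leaves = {2,10,12}. Remove smallest leaf 2, emit neighbor 9.
Step 7: leaves = {9,10,12}. Remove smallest leaf 9, emit neighbor 4.
Step 8: leaves = {4,10,12}. Remove smallest leaf 4, emit neighbor 11.
Step 9: leaves = {10,11,12}. Remove smallest leaf 10, emit neighbor 8.
Step 10: leaves = {11,12}. Remove smallest leaf 11, emit neighbor 8.
Done: 2 vertices remain (8, 12). Sequence = [6 12 3 3 2 9 4 11 8 8]

Answer: 6 12 3 3 2 9 4 11 8 8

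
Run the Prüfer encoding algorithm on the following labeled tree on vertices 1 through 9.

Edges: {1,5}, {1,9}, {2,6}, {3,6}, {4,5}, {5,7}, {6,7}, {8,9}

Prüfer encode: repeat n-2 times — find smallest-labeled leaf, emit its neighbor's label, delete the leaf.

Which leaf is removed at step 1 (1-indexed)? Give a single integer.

Step 1: current leaves = {2,3,4,8}. Remove leaf 2 (neighbor: 6).

Answer: 2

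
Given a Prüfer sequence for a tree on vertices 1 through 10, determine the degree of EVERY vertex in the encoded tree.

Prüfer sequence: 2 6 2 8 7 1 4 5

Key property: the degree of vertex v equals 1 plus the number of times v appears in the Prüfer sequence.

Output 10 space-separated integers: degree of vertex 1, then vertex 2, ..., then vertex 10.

p_1 = 2: count[2] becomes 1
p_2 = 6: count[6] becomes 1
p_3 = 2: count[2] becomes 2
p_4 = 8: count[8] becomes 1
p_5 = 7: count[7] becomes 1
p_6 = 1: count[1] becomes 1
p_7 = 4: count[4] becomes 1
p_8 = 5: count[5] becomes 1
Degrees (1 + count): deg[1]=1+1=2, deg[2]=1+2=3, deg[3]=1+0=1, deg[4]=1+1=2, deg[5]=1+1=2, deg[6]=1+1=2, deg[7]=1+1=2, deg[8]=1+1=2, deg[9]=1+0=1, deg[10]=1+0=1

Answer: 2 3 1 2 2 2 2 2 1 1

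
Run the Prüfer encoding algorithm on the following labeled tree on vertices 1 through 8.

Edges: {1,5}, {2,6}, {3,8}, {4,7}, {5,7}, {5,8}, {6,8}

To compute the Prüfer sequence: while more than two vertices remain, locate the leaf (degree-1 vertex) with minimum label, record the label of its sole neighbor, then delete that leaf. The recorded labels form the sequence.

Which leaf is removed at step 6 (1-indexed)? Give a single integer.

Answer: 7

Derivation:
Step 1: current leaves = {1,2,3,4}. Remove leaf 1 (neighbor: 5).
Step 2: current leaves = {2,3,4}. Remove leaf 2 (neighbor: 6).
Step 3: current leaves = {3,4,6}. Remove leaf 3 (neighbor: 8).
Step 4: current leaves = {4,6}. Remove leaf 4 (neighbor: 7).
Step 5: current leaves = {6,7}. Remove leaf 6 (neighbor: 8).
Step 6: current leaves = {7,8}. Remove leaf 7 (neighbor: 5).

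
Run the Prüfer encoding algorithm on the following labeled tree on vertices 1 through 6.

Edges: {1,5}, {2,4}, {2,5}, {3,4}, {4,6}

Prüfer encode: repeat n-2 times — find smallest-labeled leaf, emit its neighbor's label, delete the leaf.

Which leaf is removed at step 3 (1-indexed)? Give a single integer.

Answer: 5

Derivation:
Step 1: current leaves = {1,3,6}. Remove leaf 1 (neighbor: 5).
Step 2: current leaves = {3,5,6}. Remove leaf 3 (neighbor: 4).
Step 3: current leaves = {5,6}. Remove leaf 5 (neighbor: 2).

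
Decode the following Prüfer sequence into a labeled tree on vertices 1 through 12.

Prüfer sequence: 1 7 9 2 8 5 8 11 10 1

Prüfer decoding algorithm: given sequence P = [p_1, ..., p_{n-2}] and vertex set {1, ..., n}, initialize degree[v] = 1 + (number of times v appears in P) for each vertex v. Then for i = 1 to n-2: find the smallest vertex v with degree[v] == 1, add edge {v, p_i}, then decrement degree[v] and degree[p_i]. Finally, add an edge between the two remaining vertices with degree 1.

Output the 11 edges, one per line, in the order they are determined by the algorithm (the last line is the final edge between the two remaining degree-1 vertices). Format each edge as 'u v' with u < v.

Initial degrees: {1:3, 2:2, 3:1, 4:1, 5:2, 6:1, 7:2, 8:3, 9:2, 10:2, 11:2, 12:1}
Step 1: smallest deg-1 vertex = 3, p_1 = 1. Add edge {1,3}. Now deg[3]=0, deg[1]=2.
Step 2: smallest deg-1 vertex = 4, p_2 = 7. Add edge {4,7}. Now deg[4]=0, deg[7]=1.
Step 3: smallest deg-1 vertex = 6, p_3 = 9. Add edge {6,9}. Now deg[6]=0, deg[9]=1.
Step 4: smallest deg-1 vertex = 7, p_4 = 2. Add edge {2,7}. Now deg[7]=0, deg[2]=1.
Step 5: smallest deg-1 vertex = 2, p_5 = 8. Add edge {2,8}. Now deg[2]=0, deg[8]=2.
Step 6: smallest deg-1 vertex = 9, p_6 = 5. Add edge {5,9}. Now deg[9]=0, deg[5]=1.
Step 7: smallest deg-1 vertex = 5, p_7 = 8. Add edge {5,8}. Now deg[5]=0, deg[8]=1.
Step 8: smallest deg-1 vertex = 8, p_8 = 11. Add edge {8,11}. Now deg[8]=0, deg[11]=1.
Step 9: smallest deg-1 vertex = 11, p_9 = 10. Add edge {10,11}. Now deg[11]=0, deg[10]=1.
Step 10: smallest deg-1 vertex = 10, p_10 = 1. Add edge {1,10}. Now deg[10]=0, deg[1]=1.
Final: two remaining deg-1 vertices are 1, 12. Add edge {1,12}.

Answer: 1 3
4 7
6 9
2 7
2 8
5 9
5 8
8 11
10 11
1 10
1 12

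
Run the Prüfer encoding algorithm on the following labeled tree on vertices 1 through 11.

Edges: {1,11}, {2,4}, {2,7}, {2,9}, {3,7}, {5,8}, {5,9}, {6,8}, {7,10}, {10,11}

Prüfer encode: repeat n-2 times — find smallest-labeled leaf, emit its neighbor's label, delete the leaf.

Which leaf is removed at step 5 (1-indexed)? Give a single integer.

Step 1: current leaves = {1,3,4,6}. Remove leaf 1 (neighbor: 11).
Step 2: current leaves = {3,4,6,11}. Remove leaf 3 (neighbor: 7).
Step 3: current leaves = {4,6,11}. Remove leaf 4 (neighbor: 2).
Step 4: current leaves = {6,11}. Remove leaf 6 (neighbor: 8).
Step 5: current leaves = {8,11}. Remove leaf 8 (neighbor: 5).

Answer: 8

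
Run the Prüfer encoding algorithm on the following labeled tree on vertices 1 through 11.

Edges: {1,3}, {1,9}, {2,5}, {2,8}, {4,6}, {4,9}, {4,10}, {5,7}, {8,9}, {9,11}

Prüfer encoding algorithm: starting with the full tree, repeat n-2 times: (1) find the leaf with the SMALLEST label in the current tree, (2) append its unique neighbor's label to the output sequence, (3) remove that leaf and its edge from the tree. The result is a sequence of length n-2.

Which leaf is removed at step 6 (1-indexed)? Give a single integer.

Step 1: current leaves = {3,6,7,10,11}. Remove leaf 3 (neighbor: 1).
Step 2: current leaves = {1,6,7,10,11}. Remove leaf 1 (neighbor: 9).
Step 3: current leaves = {6,7,10,11}. Remove leaf 6 (neighbor: 4).
Step 4: current leaves = {7,10,11}. Remove leaf 7 (neighbor: 5).
Step 5: current leaves = {5,10,11}. Remove leaf 5 (neighbor: 2).
Step 6: current leaves = {2,10,11}. Remove leaf 2 (neighbor: 8).

Answer: 2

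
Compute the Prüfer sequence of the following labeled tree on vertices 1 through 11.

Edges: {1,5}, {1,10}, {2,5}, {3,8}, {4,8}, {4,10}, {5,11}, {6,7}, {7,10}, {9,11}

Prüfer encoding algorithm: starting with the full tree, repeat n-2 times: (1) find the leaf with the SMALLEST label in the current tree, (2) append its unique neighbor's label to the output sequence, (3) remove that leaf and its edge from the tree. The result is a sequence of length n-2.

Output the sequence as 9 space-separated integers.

Answer: 5 8 7 10 4 10 11 1 5

Derivation:
Step 1: leaves = {2,3,6,9}. Remove smallest leaf 2, emit neighbor 5.
Step 2: leaves = {3,6,9}. Remove smallest leaf 3, emit neighbor 8.
Step 3: leaves = {6,8,9}. Remove smallest leaf 6, emit neighbor 7.
Step 4: leaves = {7,8,9}. Remove smallest leaf 7, emit neighbor 10.
Step 5: leaves = {8,9}. Remove smallest leaf 8, emit neighbor 4.
Step 6: leaves = {4,9}. Remove smallest leaf 4, emit neighbor 10.
Step 7: leaves = {9,10}. Remove smallest leaf 9, emit neighbor 11.
Step 8: leaves = {10,11}. Remove smallest leaf 10, emit neighbor 1.
Step 9: leaves = {1,11}. Remove smallest leaf 1, emit neighbor 5.
Done: 2 vertices remain (5, 11). Sequence = [5 8 7 10 4 10 11 1 5]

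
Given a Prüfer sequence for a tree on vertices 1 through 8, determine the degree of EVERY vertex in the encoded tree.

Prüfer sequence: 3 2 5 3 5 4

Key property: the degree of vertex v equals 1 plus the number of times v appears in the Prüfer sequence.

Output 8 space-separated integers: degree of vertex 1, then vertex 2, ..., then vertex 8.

p_1 = 3: count[3] becomes 1
p_2 = 2: count[2] becomes 1
p_3 = 5: count[5] becomes 1
p_4 = 3: count[3] becomes 2
p_5 = 5: count[5] becomes 2
p_6 = 4: count[4] becomes 1
Degrees (1 + count): deg[1]=1+0=1, deg[2]=1+1=2, deg[3]=1+2=3, deg[4]=1+1=2, deg[5]=1+2=3, deg[6]=1+0=1, deg[7]=1+0=1, deg[8]=1+0=1

Answer: 1 2 3 2 3 1 1 1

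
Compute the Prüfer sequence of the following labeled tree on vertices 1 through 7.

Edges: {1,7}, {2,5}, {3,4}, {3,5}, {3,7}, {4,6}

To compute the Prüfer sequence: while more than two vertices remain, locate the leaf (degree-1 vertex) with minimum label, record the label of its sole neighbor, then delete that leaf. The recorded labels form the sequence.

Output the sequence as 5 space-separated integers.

Answer: 7 5 3 4 3

Derivation:
Step 1: leaves = {1,2,6}. Remove smallest leaf 1, emit neighbor 7.
Step 2: leaves = {2,6,7}. Remove smallest leaf 2, emit neighbor 5.
Step 3: leaves = {5,6,7}. Remove smallest leaf 5, emit neighbor 3.
Step 4: leaves = {6,7}. Remove smallest leaf 6, emit neighbor 4.
Step 5: leaves = {4,7}. Remove smallest leaf 4, emit neighbor 3.
Done: 2 vertices remain (3, 7). Sequence = [7 5 3 4 3]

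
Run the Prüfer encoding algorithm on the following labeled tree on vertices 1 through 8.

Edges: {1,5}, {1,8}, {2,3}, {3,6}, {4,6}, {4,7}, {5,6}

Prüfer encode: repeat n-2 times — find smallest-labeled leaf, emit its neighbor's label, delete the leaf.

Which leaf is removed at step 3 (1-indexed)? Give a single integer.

Answer: 7

Derivation:
Step 1: current leaves = {2,7,8}. Remove leaf 2 (neighbor: 3).
Step 2: current leaves = {3,7,8}. Remove leaf 3 (neighbor: 6).
Step 3: current leaves = {7,8}. Remove leaf 7 (neighbor: 4).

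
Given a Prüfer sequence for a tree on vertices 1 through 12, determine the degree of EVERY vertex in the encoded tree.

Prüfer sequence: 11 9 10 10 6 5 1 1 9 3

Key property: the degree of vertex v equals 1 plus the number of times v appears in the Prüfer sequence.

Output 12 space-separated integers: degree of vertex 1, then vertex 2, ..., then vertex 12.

Answer: 3 1 2 1 2 2 1 1 3 3 2 1

Derivation:
p_1 = 11: count[11] becomes 1
p_2 = 9: count[9] becomes 1
p_3 = 10: count[10] becomes 1
p_4 = 10: count[10] becomes 2
p_5 = 6: count[6] becomes 1
p_6 = 5: count[5] becomes 1
p_7 = 1: count[1] becomes 1
p_8 = 1: count[1] becomes 2
p_9 = 9: count[9] becomes 2
p_10 = 3: count[3] becomes 1
Degrees (1 + count): deg[1]=1+2=3, deg[2]=1+0=1, deg[3]=1+1=2, deg[4]=1+0=1, deg[5]=1+1=2, deg[6]=1+1=2, deg[7]=1+0=1, deg[8]=1+0=1, deg[9]=1+2=3, deg[10]=1+2=3, deg[11]=1+1=2, deg[12]=1+0=1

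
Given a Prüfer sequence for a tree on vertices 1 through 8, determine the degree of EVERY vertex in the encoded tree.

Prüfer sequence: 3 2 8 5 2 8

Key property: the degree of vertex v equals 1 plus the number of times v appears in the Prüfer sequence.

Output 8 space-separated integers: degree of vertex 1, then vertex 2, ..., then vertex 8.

p_1 = 3: count[3] becomes 1
p_2 = 2: count[2] becomes 1
p_3 = 8: count[8] becomes 1
p_4 = 5: count[5] becomes 1
p_5 = 2: count[2] becomes 2
p_6 = 8: count[8] becomes 2
Degrees (1 + count): deg[1]=1+0=1, deg[2]=1+2=3, deg[3]=1+1=2, deg[4]=1+0=1, deg[5]=1+1=2, deg[6]=1+0=1, deg[7]=1+0=1, deg[8]=1+2=3

Answer: 1 3 2 1 2 1 1 3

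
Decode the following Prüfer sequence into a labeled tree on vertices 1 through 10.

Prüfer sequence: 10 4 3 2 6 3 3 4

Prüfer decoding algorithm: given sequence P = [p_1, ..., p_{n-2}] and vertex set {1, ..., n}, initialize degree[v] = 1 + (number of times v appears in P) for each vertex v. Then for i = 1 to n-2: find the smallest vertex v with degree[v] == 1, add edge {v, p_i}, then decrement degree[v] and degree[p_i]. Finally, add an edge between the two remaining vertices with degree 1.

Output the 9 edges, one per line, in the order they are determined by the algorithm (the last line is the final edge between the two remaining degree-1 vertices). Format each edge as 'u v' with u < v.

Initial degrees: {1:1, 2:2, 3:4, 4:3, 5:1, 6:2, 7:1, 8:1, 9:1, 10:2}
Step 1: smallest deg-1 vertex = 1, p_1 = 10. Add edge {1,10}. Now deg[1]=0, deg[10]=1.
Step 2: smallest deg-1 vertex = 5, p_2 = 4. Add edge {4,5}. Now deg[5]=0, deg[4]=2.
Step 3: smallest deg-1 vertex = 7, p_3 = 3. Add edge {3,7}. Now deg[7]=0, deg[3]=3.
Step 4: smallest deg-1 vertex = 8, p_4 = 2. Add edge {2,8}. Now deg[8]=0, deg[2]=1.
Step 5: smallest deg-1 vertex = 2, p_5 = 6. Add edge {2,6}. Now deg[2]=0, deg[6]=1.
Step 6: smallest deg-1 vertex = 6, p_6 = 3. Add edge {3,6}. Now deg[6]=0, deg[3]=2.
Step 7: smallest deg-1 vertex = 9, p_7 = 3. Add edge {3,9}. Now deg[9]=0, deg[3]=1.
Step 8: smallest deg-1 vertex = 3, p_8 = 4. Add edge {3,4}. Now deg[3]=0, deg[4]=1.
Final: two remaining deg-1 vertices are 4, 10. Add edge {4,10}.

Answer: 1 10
4 5
3 7
2 8
2 6
3 6
3 9
3 4
4 10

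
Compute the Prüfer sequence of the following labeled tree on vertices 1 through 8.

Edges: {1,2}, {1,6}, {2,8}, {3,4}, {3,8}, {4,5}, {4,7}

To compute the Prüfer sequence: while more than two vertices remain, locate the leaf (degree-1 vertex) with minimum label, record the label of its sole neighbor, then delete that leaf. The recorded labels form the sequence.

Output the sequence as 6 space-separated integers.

Answer: 4 1 2 8 4 3

Derivation:
Step 1: leaves = {5,6,7}. Remove smallest leaf 5, emit neighbor 4.
Step 2: leaves = {6,7}. Remove smallest leaf 6, emit neighbor 1.
Step 3: leaves = {1,7}. Remove smallest leaf 1, emit neighbor 2.
Step 4: leaves = {2,7}. Remove smallest leaf 2, emit neighbor 8.
Step 5: leaves = {7,8}. Remove smallest leaf 7, emit neighbor 4.
Step 6: leaves = {4,8}. Remove smallest leaf 4, emit neighbor 3.
Done: 2 vertices remain (3, 8). Sequence = [4 1 2 8 4 3]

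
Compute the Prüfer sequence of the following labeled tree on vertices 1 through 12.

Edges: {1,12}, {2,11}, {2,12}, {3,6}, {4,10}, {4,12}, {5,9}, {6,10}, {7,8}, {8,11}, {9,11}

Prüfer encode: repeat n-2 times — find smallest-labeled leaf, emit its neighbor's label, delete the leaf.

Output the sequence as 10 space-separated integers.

Step 1: leaves = {1,3,5,7}. Remove smallest leaf 1, emit neighbor 12.
Step 2: leaves = {3,5,7}. Remove smallest leaf 3, emit neighbor 6.
Step 3: leaves = {5,6,7}. Remove smallest leaf 5, emit neighbor 9.
Step 4: leaves = {6,7,9}. Remove smallest leaf 6, emit neighbor 10.
Step 5: leaves = {7,9,10}. Remove smallest leaf 7, emit neighbor 8.
Step 6: leaves = {8,9,10}. Remove smallest leaf 8, emit neighbor 11.
Step 7: leaves = {9,10}. Remove smallest leaf 9, emit neighbor 11.
Step 8: leaves = {10,11}. Remove smallest leaf 10, emit neighbor 4.
Step 9: leaves = {4,11}. Remove smallest leaf 4, emit neighbor 12.
Step 10: leaves = {11,12}. Remove smallest leaf 11, emit neighbor 2.
Done: 2 vertices remain (2, 12). Sequence = [12 6 9 10 8 11 11 4 12 2]

Answer: 12 6 9 10 8 11 11 4 12 2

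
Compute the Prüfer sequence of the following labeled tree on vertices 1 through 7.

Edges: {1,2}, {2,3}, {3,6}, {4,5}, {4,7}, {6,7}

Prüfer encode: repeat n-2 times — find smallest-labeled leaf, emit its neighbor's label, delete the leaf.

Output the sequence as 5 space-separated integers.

Answer: 2 3 6 4 7

Derivation:
Step 1: leaves = {1,5}. Remove smallest leaf 1, emit neighbor 2.
Step 2: leaves = {2,5}. Remove smallest leaf 2, emit neighbor 3.
Step 3: leaves = {3,5}. Remove smallest leaf 3, emit neighbor 6.
Step 4: leaves = {5,6}. Remove smallest leaf 5, emit neighbor 4.
Step 5: leaves = {4,6}. Remove smallest leaf 4, emit neighbor 7.
Done: 2 vertices remain (6, 7). Sequence = [2 3 6 4 7]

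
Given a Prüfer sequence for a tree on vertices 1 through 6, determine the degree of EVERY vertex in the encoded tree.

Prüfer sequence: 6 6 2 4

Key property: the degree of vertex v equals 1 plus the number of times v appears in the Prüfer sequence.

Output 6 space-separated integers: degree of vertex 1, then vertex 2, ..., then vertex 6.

p_1 = 6: count[6] becomes 1
p_2 = 6: count[6] becomes 2
p_3 = 2: count[2] becomes 1
p_4 = 4: count[4] becomes 1
Degrees (1 + count): deg[1]=1+0=1, deg[2]=1+1=2, deg[3]=1+0=1, deg[4]=1+1=2, deg[5]=1+0=1, deg[6]=1+2=3

Answer: 1 2 1 2 1 3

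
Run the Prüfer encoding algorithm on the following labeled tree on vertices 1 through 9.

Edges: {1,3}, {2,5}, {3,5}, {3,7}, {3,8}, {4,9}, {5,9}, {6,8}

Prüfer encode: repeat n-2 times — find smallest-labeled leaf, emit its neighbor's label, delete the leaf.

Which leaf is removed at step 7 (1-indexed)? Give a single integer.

Answer: 3

Derivation:
Step 1: current leaves = {1,2,4,6,7}. Remove leaf 1 (neighbor: 3).
Step 2: current leaves = {2,4,6,7}. Remove leaf 2 (neighbor: 5).
Step 3: current leaves = {4,6,7}. Remove leaf 4 (neighbor: 9).
Step 4: current leaves = {6,7,9}. Remove leaf 6 (neighbor: 8).
Step 5: current leaves = {7,8,9}. Remove leaf 7 (neighbor: 3).
Step 6: current leaves = {8,9}. Remove leaf 8 (neighbor: 3).
Step 7: current leaves = {3,9}. Remove leaf 3 (neighbor: 5).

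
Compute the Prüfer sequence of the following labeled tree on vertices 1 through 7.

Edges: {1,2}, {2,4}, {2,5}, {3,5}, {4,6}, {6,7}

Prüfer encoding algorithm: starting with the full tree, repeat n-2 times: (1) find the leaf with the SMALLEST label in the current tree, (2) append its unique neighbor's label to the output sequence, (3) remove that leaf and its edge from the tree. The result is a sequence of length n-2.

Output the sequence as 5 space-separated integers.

Step 1: leaves = {1,3,7}. Remove smallest leaf 1, emit neighbor 2.
Step 2: leaves = {3,7}. Remove smallest leaf 3, emit neighbor 5.
Step 3: leaves = {5,7}. Remove smallest leaf 5, emit neighbor 2.
Step 4: leaves = {2,7}. Remove smallest leaf 2, emit neighbor 4.
Step 5: leaves = {4,7}. Remove smallest leaf 4, emit neighbor 6.
Done: 2 vertices remain (6, 7). Sequence = [2 5 2 4 6]

Answer: 2 5 2 4 6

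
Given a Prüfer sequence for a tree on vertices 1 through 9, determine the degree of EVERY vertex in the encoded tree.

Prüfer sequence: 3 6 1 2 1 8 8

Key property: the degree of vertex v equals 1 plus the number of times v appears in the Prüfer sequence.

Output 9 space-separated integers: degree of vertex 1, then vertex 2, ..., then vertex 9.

Answer: 3 2 2 1 1 2 1 3 1

Derivation:
p_1 = 3: count[3] becomes 1
p_2 = 6: count[6] becomes 1
p_3 = 1: count[1] becomes 1
p_4 = 2: count[2] becomes 1
p_5 = 1: count[1] becomes 2
p_6 = 8: count[8] becomes 1
p_7 = 8: count[8] becomes 2
Degrees (1 + count): deg[1]=1+2=3, deg[2]=1+1=2, deg[3]=1+1=2, deg[4]=1+0=1, deg[5]=1+0=1, deg[6]=1+1=2, deg[7]=1+0=1, deg[8]=1+2=3, deg[9]=1+0=1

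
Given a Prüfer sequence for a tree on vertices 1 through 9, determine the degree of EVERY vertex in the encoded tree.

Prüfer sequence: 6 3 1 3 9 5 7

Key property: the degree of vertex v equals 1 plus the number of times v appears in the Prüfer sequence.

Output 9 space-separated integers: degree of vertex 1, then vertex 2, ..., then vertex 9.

p_1 = 6: count[6] becomes 1
p_2 = 3: count[3] becomes 1
p_3 = 1: count[1] becomes 1
p_4 = 3: count[3] becomes 2
p_5 = 9: count[9] becomes 1
p_6 = 5: count[5] becomes 1
p_7 = 7: count[7] becomes 1
Degrees (1 + count): deg[1]=1+1=2, deg[2]=1+0=1, deg[3]=1+2=3, deg[4]=1+0=1, deg[5]=1+1=2, deg[6]=1+1=2, deg[7]=1+1=2, deg[8]=1+0=1, deg[9]=1+1=2

Answer: 2 1 3 1 2 2 2 1 2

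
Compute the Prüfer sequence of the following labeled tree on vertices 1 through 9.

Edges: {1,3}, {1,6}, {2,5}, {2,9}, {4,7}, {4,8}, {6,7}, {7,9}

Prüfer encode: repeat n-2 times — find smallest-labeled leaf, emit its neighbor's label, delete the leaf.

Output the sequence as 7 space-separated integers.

Step 1: leaves = {3,5,8}. Remove smallest leaf 3, emit neighbor 1.
Step 2: leaves = {1,5,8}. Remove smallest leaf 1, emit neighbor 6.
Step 3: leaves = {5,6,8}. Remove smallest leaf 5, emit neighbor 2.
Step 4: leaves = {2,6,8}. Remove smallest leaf 2, emit neighbor 9.
Step 5: leaves = {6,8,9}. Remove smallest leaf 6, emit neighbor 7.
Step 6: leaves = {8,9}. Remove smallest leaf 8, emit neighbor 4.
Step 7: leaves = {4,9}. Remove smallest leaf 4, emit neighbor 7.
Done: 2 vertices remain (7, 9). Sequence = [1 6 2 9 7 4 7]

Answer: 1 6 2 9 7 4 7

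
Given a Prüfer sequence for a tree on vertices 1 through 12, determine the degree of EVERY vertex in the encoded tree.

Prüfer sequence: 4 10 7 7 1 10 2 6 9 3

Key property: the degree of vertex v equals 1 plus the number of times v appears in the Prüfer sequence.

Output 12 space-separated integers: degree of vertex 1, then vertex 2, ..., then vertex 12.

p_1 = 4: count[4] becomes 1
p_2 = 10: count[10] becomes 1
p_3 = 7: count[7] becomes 1
p_4 = 7: count[7] becomes 2
p_5 = 1: count[1] becomes 1
p_6 = 10: count[10] becomes 2
p_7 = 2: count[2] becomes 1
p_8 = 6: count[6] becomes 1
p_9 = 9: count[9] becomes 1
p_10 = 3: count[3] becomes 1
Degrees (1 + count): deg[1]=1+1=2, deg[2]=1+1=2, deg[3]=1+1=2, deg[4]=1+1=2, deg[5]=1+0=1, deg[6]=1+1=2, deg[7]=1+2=3, deg[8]=1+0=1, deg[9]=1+1=2, deg[10]=1+2=3, deg[11]=1+0=1, deg[12]=1+0=1

Answer: 2 2 2 2 1 2 3 1 2 3 1 1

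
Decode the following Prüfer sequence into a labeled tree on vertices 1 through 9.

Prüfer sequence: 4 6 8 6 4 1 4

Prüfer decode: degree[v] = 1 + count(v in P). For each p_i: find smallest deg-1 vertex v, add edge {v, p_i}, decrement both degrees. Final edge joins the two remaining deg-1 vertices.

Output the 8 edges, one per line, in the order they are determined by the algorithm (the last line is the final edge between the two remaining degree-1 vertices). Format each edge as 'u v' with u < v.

Answer: 2 4
3 6
5 8
6 7
4 6
1 8
1 4
4 9

Derivation:
Initial degrees: {1:2, 2:1, 3:1, 4:4, 5:1, 6:3, 7:1, 8:2, 9:1}
Step 1: smallest deg-1 vertex = 2, p_1 = 4. Add edge {2,4}. Now deg[2]=0, deg[4]=3.
Step 2: smallest deg-1 vertex = 3, p_2 = 6. Add edge {3,6}. Now deg[3]=0, deg[6]=2.
Step 3: smallest deg-1 vertex = 5, p_3 = 8. Add edge {5,8}. Now deg[5]=0, deg[8]=1.
Step 4: smallest deg-1 vertex = 7, p_4 = 6. Add edge {6,7}. Now deg[7]=0, deg[6]=1.
Step 5: smallest deg-1 vertex = 6, p_5 = 4. Add edge {4,6}. Now deg[6]=0, deg[4]=2.
Step 6: smallest deg-1 vertex = 8, p_6 = 1. Add edge {1,8}. Now deg[8]=0, deg[1]=1.
Step 7: smallest deg-1 vertex = 1, p_7 = 4. Add edge {1,4}. Now deg[1]=0, deg[4]=1.
Final: two remaining deg-1 vertices are 4, 9. Add edge {4,9}.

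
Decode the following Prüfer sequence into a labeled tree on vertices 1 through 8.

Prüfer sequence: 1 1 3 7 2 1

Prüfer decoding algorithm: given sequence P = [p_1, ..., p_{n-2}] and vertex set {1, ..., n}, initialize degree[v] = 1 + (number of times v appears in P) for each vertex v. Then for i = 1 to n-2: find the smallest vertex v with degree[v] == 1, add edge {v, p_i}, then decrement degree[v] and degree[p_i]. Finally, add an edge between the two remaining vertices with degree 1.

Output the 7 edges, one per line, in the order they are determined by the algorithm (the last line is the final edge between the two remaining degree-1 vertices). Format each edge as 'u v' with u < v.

Initial degrees: {1:4, 2:2, 3:2, 4:1, 5:1, 6:1, 7:2, 8:1}
Step 1: smallest deg-1 vertex = 4, p_1 = 1. Add edge {1,4}. Now deg[4]=0, deg[1]=3.
Step 2: smallest deg-1 vertex = 5, p_2 = 1. Add edge {1,5}. Now deg[5]=0, deg[1]=2.
Step 3: smallest deg-1 vertex = 6, p_3 = 3. Add edge {3,6}. Now deg[6]=0, deg[3]=1.
Step 4: smallest deg-1 vertex = 3, p_4 = 7. Add edge {3,7}. Now deg[3]=0, deg[7]=1.
Step 5: smallest deg-1 vertex = 7, p_5 = 2. Add edge {2,7}. Now deg[7]=0, deg[2]=1.
Step 6: smallest deg-1 vertex = 2, p_6 = 1. Add edge {1,2}. Now deg[2]=0, deg[1]=1.
Final: two remaining deg-1 vertices are 1, 8. Add edge {1,8}.

Answer: 1 4
1 5
3 6
3 7
2 7
1 2
1 8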